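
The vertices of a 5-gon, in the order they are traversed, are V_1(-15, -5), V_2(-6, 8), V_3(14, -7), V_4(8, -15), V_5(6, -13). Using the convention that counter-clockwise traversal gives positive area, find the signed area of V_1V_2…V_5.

-306.5

Apply the surveyor's formula: 2A = Σ (x_i·y_{i+1} − x_{i+1}·y_i), indices taken mod 5.
Σ = (-150) + (-70) + (-154) + (-14) + (-225) = -613
Signed area = Σ/2 = -306.5 (negative ⇒ clockwise traversal).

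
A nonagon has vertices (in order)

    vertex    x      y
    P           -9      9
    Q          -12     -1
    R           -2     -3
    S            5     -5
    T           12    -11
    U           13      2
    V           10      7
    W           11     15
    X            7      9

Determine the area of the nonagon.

315

Apply the shoelace formula: 2A = Σ (x_i·y_{i+1} − x_{i+1}·y_i), indices taken mod 9.
Σ = (117) + (34) + (25) + (5) + (167) + (71) + (73) + (-6) + (144) = 630
Area = |Σ|/2 = 315.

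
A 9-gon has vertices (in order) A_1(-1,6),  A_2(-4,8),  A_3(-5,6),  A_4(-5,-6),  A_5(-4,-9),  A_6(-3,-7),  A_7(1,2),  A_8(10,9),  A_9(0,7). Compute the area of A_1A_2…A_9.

90.5

Cross-terms: 16, 16, 60, 21, 1, 1, -11, 70, 7  ⇒  Σ = 181
Area = |Σ|/2 = 90.5.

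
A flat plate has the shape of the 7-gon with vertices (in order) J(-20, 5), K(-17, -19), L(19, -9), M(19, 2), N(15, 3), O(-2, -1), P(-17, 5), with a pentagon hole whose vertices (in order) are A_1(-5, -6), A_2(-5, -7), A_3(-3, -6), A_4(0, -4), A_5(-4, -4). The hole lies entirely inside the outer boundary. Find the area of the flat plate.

590

Outer boundary:
Cross-terms: 465, 514, 209, 27, -9, -27, 15  ⇒  Σ = 1194
Area = |Σ|/2 = 597.
Hole:
Apply the shoelace formula: 2A = Σ (x_i·y_{i+1} − x_{i+1}·y_i), indices taken mod 5.
Σ = (5) + (9) + (12) + (-16) + (4) = 14
Area = |Σ|/2 = 7.
Net area = 597 − 7 = 590.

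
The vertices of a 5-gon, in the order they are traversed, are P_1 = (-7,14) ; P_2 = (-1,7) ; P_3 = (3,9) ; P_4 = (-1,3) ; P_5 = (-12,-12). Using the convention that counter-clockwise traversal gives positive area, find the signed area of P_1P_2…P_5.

-125.5

Σ = (-35) + (-30) + (18) + (48) + (-252) = -251
Signed area = Σ/2 = -125.5 (negative ⇒ clockwise traversal).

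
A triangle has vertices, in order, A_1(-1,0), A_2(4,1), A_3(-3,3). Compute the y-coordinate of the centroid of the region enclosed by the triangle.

4/3

Apply Gauss's area formula. First the cross-terms c_i = x_i·y_{i+1} − x_{i+1}·y_i:
  -1, 15, 3  ⇒  2A = 17, A = 8.5.
Then Σ (y_i + y_{i+1})·c_i = 68, so ȳ = 68 / (6·8.5) = 4/3.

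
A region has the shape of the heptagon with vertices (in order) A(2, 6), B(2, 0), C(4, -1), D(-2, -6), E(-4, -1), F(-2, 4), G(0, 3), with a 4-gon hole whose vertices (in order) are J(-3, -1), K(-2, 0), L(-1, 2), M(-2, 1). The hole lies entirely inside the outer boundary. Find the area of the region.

Outer boundary:
A→B: (2)(0) − (2)(6) = -12
B→C: (2)(-1) − (4)(0) = -2
C→D: (4)(-6) − (-2)(-1) = -26
D→E: (-2)(-1) − (-4)(-6) = -22
E→F: (-4)(4) − (-2)(-1) = -18
F→G: (-2)(3) − (0)(4) = -6
G→A: (0)(6) − (2)(3) = -6
Σ = -92
Area = |Σ|/2 = 46.
Hole:
Cross-terms: -2, -4, 3, 5  ⇒  Σ = 2
Area = |Σ|/2 = 1.
Net area = 46 − 1 = 45.

45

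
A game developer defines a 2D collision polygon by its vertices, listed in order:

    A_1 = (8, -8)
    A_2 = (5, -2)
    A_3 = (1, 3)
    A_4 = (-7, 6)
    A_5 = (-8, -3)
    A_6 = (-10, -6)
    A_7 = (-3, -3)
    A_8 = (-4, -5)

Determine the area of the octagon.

121

Apply Gauss's area formula: 2A = Σ (x_i·y_{i+1} − x_{i+1}·y_i), indices taken mod 8.
Cross-terms: 24, 17, 27, 69, 18, 12, 3, 72  ⇒  Σ = 242
Area = |Σ|/2 = 121.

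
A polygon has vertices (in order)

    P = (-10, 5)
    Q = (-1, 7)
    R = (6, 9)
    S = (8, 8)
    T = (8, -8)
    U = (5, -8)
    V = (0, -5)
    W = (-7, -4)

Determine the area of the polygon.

Σ = (-65) + (-51) + (-24) + (-128) + (-24) + (-25) + (-35) + (-75) = -427
Area = |Σ|/2 = 213.5.

213.5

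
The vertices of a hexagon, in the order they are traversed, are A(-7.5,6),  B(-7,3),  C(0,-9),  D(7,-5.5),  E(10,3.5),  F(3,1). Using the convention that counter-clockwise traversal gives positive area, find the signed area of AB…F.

A→B: (-7.5)(3) − (-7)(6) = 19.5
B→C: (-7)(-9) − (0)(3) = 63
C→D: (0)(-5.5) − (7)(-9) = 63
D→E: (7)(3.5) − (10)(-5.5) = 79.5
E→F: (10)(1) − (3)(3.5) = -0.5
F→A: (3)(6) − (-7.5)(1) = 25.5
Σ = 250
Signed area = Σ/2 = 125 (positive ⇒ counter-clockwise traversal).

125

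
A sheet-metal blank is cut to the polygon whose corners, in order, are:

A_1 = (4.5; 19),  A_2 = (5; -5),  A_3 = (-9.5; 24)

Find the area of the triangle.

166.75

Apply the surveyor's formula: 2A = Σ (x_i·y_{i+1} − x_{i+1}·y_i), indices taken mod 3.
Cross-terms: -117.5, 72.5, -288.5  ⇒  Σ = -333.5
Area = |Σ|/2 = 166.75.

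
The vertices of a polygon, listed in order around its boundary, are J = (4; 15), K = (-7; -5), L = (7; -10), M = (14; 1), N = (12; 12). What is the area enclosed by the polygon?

312.5

J→K: (4)(-5) − (-7)(15) = 85
K→L: (-7)(-10) − (7)(-5) = 105
L→M: (7)(1) − (14)(-10) = 147
M→N: (14)(12) − (12)(1) = 156
N→J: (12)(15) − (4)(12) = 132
Σ = 625
Area = |Σ|/2 = 312.5.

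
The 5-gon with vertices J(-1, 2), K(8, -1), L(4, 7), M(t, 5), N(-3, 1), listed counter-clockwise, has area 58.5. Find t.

Write out the shoelace sum; only the two edges meeting at M involve t:
2·Area = [(4·5 − t·7) + (t·1 − (-3)·5)] + 40
       = -6·t + 75 = 117
⇒ t = -7.

-7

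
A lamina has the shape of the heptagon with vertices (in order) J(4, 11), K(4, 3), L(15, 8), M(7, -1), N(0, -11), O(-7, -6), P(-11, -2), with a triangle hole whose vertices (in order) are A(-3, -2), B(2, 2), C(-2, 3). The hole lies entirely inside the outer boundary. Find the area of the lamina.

Outer boundary:
J→K: (4)(3) − (4)(11) = -32
K→L: (4)(8) − (15)(3) = -13
L→M: (15)(-1) − (7)(8) = -71
M→N: (7)(-11) − (0)(-1) = -77
N→O: (0)(-6) − (-7)(-11) = -77
O→P: (-7)(-2) − (-11)(-6) = -52
P→J: (-11)(11) − (4)(-2) = -113
Σ = -435
Area = |Σ|/2 = 217.5.
Hole:
Apply the shoelace (surveyor's) formula: 2A = Σ (x_i·y_{i+1} − x_{i+1}·y_i), indices taken mod 3.
Σ = (-2) + (10) + (13) = 21
Area = |Σ|/2 = 10.5.
Net area = 217.5 − 10.5 = 207.

207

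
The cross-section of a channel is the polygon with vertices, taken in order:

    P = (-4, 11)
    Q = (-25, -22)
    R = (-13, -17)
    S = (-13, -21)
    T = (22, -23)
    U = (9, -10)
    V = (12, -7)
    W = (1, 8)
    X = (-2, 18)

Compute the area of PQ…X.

Σ = (363) + (139) + (52) + (761) + (-13) + (57) + (103) + (34) + (50) = 1546
Area = |Σ|/2 = 773.

773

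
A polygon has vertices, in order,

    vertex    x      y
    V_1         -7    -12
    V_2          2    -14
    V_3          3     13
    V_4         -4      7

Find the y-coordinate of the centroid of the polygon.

-151/72

Apply the shoelace (surveyor's) formula. First the cross-terms c_i = x_i·y_{i+1} − x_{i+1}·y_i:
  122, 68, 73, 97  ⇒  2A = 360, A = 180.
Then Σ (y_i + y_{i+1})·c_i = -2265, so ȳ = -2265 / (6·180) = -151/72.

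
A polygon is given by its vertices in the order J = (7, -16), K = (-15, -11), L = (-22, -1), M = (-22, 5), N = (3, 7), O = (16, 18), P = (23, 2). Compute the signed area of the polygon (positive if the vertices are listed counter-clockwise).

-833.5

Apply Gauss's area formula: 2A = Σ (x_i·y_{i+1} − x_{i+1}·y_i), indices taken mod 7.
Cross-terms: -317, -227, -132, -169, -58, -382, -382  ⇒  Σ = -1667
Signed area = Σ/2 = -833.5 (negative ⇒ clockwise traversal).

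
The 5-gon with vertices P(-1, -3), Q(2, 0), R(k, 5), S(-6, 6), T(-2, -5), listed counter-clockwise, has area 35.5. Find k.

-3

Write out the shoelace sum; only the two edges meeting at R involve k:
2·Area = [(2·5 − k·0) + (k·6 − (-6)·5)] + 49
       = 6·k + 89 = 71
⇒ k = -3.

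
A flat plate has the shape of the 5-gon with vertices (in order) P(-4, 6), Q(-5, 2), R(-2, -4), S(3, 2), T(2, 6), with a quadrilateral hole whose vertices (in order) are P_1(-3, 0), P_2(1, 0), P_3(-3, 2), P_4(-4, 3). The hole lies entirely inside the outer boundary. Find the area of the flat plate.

Outer boundary:
Apply Gauss's area formula: 2A = Σ (x_i·y_{i+1} − x_{i+1}·y_i), indices taken mod 5.
Σ = (22) + (24) + (8) + (14) + (36) = 104
Area = |Σ|/2 = 52.
Hole:
Apply the shoelace (surveyor's) formula: 2A = Σ (x_i·y_{i+1} − x_{i+1}·y_i), indices taken mod 4.
Σ = (0) + (2) + (-1) + (9) = 10
Area = |Σ|/2 = 5.
Net area = 52 − 5 = 47.

47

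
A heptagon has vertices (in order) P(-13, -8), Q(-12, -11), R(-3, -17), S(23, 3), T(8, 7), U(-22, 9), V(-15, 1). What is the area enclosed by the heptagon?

Σ = (47) + (171) + (382) + (137) + (226) + (113) + (133) = 1209
Area = |Σ|/2 = 604.5.

604.5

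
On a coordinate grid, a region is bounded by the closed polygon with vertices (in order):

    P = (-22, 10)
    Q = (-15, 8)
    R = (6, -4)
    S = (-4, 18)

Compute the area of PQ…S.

Apply the surveyor's formula: 2A = Σ (x_i·y_{i+1} − x_{i+1}·y_i), indices taken mod 4.
Σ = (-26) + (12) + (92) + (356) = 434
Area = |Σ|/2 = 217.

217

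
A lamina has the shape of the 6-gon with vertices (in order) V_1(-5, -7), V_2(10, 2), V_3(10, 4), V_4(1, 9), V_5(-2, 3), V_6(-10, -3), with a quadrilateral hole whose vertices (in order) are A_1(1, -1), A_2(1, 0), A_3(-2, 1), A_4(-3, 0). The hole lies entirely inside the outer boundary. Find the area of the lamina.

Outer boundary:
Cross-terms: 60, 20, 86, 21, 36, 55  ⇒  Σ = 278
Area = |Σ|/2 = 139.
Hole:
Apply the shoelace (surveyor's) formula: 2A = Σ (x_i·y_{i+1} − x_{i+1}·y_i), indices taken mod 4.
A_1→A_2: (1)(0) − (1)(-1) = 1
A_2→A_3: (1)(1) − (-2)(0) = 1
A_3→A_4: (-2)(0) − (-3)(1) = 3
A_4→A_1: (-3)(-1) − (1)(0) = 3
Σ = 8
Area = |Σ|/2 = 4.
Net area = 139 − 4 = 135.

135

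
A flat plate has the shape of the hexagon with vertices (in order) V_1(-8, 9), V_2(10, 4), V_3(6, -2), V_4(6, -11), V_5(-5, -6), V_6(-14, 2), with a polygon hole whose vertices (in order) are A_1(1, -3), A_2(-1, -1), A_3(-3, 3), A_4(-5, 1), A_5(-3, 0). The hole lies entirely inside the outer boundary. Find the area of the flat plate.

250.5

Outer boundary:
Apply the shoelace (surveyor's) formula: 2A = Σ (x_i·y_{i+1} − x_{i+1}·y_i), indices taken mod 6.
Σ = (-122) + (-44) + (-54) + (-91) + (-94) + (-110) = -515
Area = |Σ|/2 = 257.5.
Hole:
Apply the shoelace formula: 2A = Σ (x_i·y_{i+1} − x_{i+1}·y_i), indices taken mod 5.
A_1→A_2: (1)(-1) − (-1)(-3) = -4
A_2→A_3: (-1)(3) − (-3)(-1) = -6
A_3→A_4: (-3)(1) − (-5)(3) = 12
A_4→A_5: (-5)(0) − (-3)(1) = 3
A_5→A_1: (-3)(-3) − (1)(0) = 9
Σ = 14
Area = |Σ|/2 = 7.
Net area = 257.5 − 7 = 250.5.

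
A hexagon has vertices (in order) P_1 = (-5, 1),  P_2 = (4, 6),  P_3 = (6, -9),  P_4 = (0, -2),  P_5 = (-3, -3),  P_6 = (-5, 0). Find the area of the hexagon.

Apply the shoelace (surveyor's) formula: 2A = Σ (x_i·y_{i+1} − x_{i+1}·y_i), indices taken mod 6.
Cross-terms: -34, -72, -12, -6, -15, -5  ⇒  Σ = -144
Area = |Σ|/2 = 72.

72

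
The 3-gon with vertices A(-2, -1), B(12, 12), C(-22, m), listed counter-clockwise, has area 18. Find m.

Write out the shoelace sum; only the two edges meeting at C involve m:
2·Area = [(12·m − (-22)·12) + ((-22)·(-1) − (-2)·m)] + -12
       = 14·m + 274 = 36
⇒ m = -17.

-17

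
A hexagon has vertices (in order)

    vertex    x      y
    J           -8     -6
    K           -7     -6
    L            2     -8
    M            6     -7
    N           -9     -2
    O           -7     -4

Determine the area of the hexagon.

32.5

Apply the surveyor's formula: 2A = Σ (x_i·y_{i+1} − x_{i+1}·y_i), indices taken mod 6.
Σ = (6) + (68) + (34) + (-75) + (22) + (10) = 65
Area = |Σ|/2 = 32.5.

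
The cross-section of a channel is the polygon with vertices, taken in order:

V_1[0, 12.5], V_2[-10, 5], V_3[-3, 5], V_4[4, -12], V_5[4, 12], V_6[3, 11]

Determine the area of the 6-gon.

Apply the shoelace formula: 2A = Σ (x_i·y_{i+1} − x_{i+1}·y_i), indices taken mod 6.
Σ = (125) + (-35) + (16) + (96) + (8) + (37.5) = 247.5
Area = |Σ|/2 = 123.75.

123.75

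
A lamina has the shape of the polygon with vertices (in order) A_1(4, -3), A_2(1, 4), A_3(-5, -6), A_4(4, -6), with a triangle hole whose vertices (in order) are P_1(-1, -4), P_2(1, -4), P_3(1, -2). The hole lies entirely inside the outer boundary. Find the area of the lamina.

Outer boundary:
Apply the surveyor's formula: 2A = Σ (x_i·y_{i+1} − x_{i+1}·y_i), indices taken mod 4.
Σ = (19) + (14) + (54) + (12) = 99
Area = |Σ|/2 = 49.5.
Hole:
Σ = (8) + (2) + (-6) = 4
Area = |Σ|/2 = 2.
Net area = 49.5 − 2 = 47.5.

47.5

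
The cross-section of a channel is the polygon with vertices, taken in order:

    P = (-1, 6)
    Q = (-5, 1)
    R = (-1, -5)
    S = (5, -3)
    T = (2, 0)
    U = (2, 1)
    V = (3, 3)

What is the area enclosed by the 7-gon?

57.5

Apply Gauss's area formula: 2A = Σ (x_i·y_{i+1} − x_{i+1}·y_i), indices taken mod 7.
Σ = (29) + (26) + (28) + (6) + (2) + (3) + (21) = 115
Area = |Σ|/2 = 57.5.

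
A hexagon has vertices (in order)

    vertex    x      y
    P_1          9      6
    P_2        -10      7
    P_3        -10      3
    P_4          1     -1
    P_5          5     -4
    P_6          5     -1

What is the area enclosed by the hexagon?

112.5

Apply the surveyor's formula: 2A = Σ (x_i·y_{i+1} − x_{i+1}·y_i), indices taken mod 6.
Cross-terms: 123, 40, 7, 1, 15, 39  ⇒  Σ = 225
Area = |Σ|/2 = 112.5.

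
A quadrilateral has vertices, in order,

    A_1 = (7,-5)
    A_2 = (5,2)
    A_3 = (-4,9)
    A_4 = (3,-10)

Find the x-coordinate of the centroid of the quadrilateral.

529/240

Apply the shoelace formula. First the cross-terms c_i = x_i·y_{i+1} − x_{i+1}·y_i:
  39, 53, 13, 55  ⇒  2A = 160, A = 80.
Then Σ (x_i + x_{i+1})·c_i = 1058, so x̄ = 1058 / (6·80) = 529/240.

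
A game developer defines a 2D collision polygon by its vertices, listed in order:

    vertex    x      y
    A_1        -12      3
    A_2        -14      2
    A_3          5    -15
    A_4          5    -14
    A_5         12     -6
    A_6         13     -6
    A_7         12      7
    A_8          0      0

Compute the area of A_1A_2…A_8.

Cross-terms: 18, 200, 5, 138, 6, 163, 0, 0  ⇒  Σ = 530
Area = |Σ|/2 = 265.

265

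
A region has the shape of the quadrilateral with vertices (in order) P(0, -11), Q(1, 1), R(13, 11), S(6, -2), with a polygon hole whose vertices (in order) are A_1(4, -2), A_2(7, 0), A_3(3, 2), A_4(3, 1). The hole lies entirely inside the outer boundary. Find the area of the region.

Outer boundary:
Apply the surveyor's formula: 2A = Σ (x_i·y_{i+1} − x_{i+1}·y_i), indices taken mod 4.
Cross-terms: 11, -2, -92, -66  ⇒  Σ = -149
Area = |Σ|/2 = 74.5.
Hole:
Apply the shoelace (surveyor's) formula: 2A = Σ (x_i·y_{i+1} − x_{i+1}·y_i), indices taken mod 4.
A_1→A_2: (4)(0) − (7)(-2) = 14
A_2→A_3: (7)(2) − (3)(0) = 14
A_3→A_4: (3)(1) − (3)(2) = -3
A_4→A_1: (3)(-2) − (4)(1) = -10
Σ = 15
Area = |Σ|/2 = 7.5.
Net area = 74.5 − 7.5 = 67.

67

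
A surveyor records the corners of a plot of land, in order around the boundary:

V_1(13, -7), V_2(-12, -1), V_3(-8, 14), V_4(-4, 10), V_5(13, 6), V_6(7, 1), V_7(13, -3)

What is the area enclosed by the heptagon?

283

Apply the surveyor's formula: 2A = Σ (x_i·y_{i+1} − x_{i+1}·y_i), indices taken mod 7.
Σ = (-97) + (-176) + (-24) + (-154) + (-29) + (-34) + (-52) = -566
Area = |Σ|/2 = 283.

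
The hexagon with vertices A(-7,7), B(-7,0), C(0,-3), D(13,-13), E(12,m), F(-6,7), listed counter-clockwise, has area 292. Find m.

12

The doubled signed area Σ (x_i y_{i+1} − x_{i+1} y_i) is linear in m.
With m=0 it equals 356; the coefficient of m is 19 (from the two edges through E).
So 19·m + 356 = 2·292 = 584 ⇒ m = 12.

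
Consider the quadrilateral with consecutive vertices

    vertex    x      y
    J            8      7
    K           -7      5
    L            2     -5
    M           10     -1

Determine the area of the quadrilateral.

120

Apply Gauss's area formula: 2A = Σ (x_i·y_{i+1} − x_{i+1}·y_i), indices taken mod 4.
J→K: (8)(5) − (-7)(7) = 89
K→L: (-7)(-5) − (2)(5) = 25
L→M: (2)(-1) − (10)(-5) = 48
M→J: (10)(7) − (8)(-1) = 78
Σ = 240
Area = |Σ|/2 = 120.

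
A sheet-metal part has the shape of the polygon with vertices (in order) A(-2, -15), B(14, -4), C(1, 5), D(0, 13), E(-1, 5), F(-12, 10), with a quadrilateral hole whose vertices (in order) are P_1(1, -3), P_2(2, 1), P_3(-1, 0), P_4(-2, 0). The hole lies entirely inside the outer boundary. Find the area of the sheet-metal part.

277

Outer boundary:
Apply Gauss's area formula: 2A = Σ (x_i·y_{i+1} − x_{i+1}·y_i), indices taken mod 6.
A→B: (-2)(-4) − (14)(-15) = 218
B→C: (14)(5) − (1)(-4) = 74
C→D: (1)(13) − (0)(5) = 13
D→E: (0)(5) − (-1)(13) = 13
E→F: (-1)(10) − (-12)(5) = 50
F→A: (-12)(-15) − (-2)(10) = 200
Σ = 568
Area = |Σ|/2 = 284.
Hole:
Apply Gauss's area formula: 2A = Σ (x_i·y_{i+1} − x_{i+1}·y_i), indices taken mod 4.
Cross-terms: 7, 1, 0, 6  ⇒  Σ = 14
Area = |Σ|/2 = 7.
Net area = 284 − 7 = 277.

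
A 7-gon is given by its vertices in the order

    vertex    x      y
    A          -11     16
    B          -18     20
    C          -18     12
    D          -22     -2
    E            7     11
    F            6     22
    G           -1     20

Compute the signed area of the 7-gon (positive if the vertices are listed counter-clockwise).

359

Apply the shoelace (surveyor's) formula: 2A = Σ (x_i·y_{i+1} − x_{i+1}·y_i), indices taken mod 7.
Σ = (68) + (144) + (300) + (-228) + (88) + (142) + (204) = 718
Signed area = Σ/2 = 359 (positive ⇒ counter-clockwise traversal).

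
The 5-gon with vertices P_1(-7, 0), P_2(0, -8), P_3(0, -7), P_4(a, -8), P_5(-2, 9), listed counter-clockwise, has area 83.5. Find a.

4

The doubled signed area Σ (x_i y_{i+1} − x_{i+1} y_i) is linear in a.
With a=0 it equals 103; the coefficient of a is 16 (from the two edges through P_4).
So 16·a + 103 = 2·83.5 = 167 ⇒ a = 4.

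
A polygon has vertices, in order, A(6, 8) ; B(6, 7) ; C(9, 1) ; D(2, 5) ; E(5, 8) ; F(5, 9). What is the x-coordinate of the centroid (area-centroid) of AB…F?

Apply Gauss's area formula. First the cross-terms c_i = x_i·y_{i+1} − x_{i+1}·y_i:
  -6, -57, 43, -9, 5, -14  ⇒  2A = -38, A = -19.
Then Σ (x_i + x_{i+1})·c_i = -621, so x̄ = -621 / (6·(-19)) = 207/38.

207/38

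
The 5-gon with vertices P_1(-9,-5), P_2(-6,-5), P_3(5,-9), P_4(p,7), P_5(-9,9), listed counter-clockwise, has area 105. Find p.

-6

Write out the shoelace sum; only the two edges meeting at P_4 involve p:
2·Area = [(5·7 − p·(-9)) + (p·9 − (-9)·7)] + 220
       = 18·p + 318 = 210
⇒ p = -6.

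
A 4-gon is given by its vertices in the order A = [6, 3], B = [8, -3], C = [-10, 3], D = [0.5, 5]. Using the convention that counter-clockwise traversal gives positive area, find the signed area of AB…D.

Apply the shoelace (surveyor's) formula: 2A = Σ (x_i·y_{i+1} − x_{i+1}·y_i), indices taken mod 4.
A→B: (6)(-3) − (8)(3) = -42
B→C: (8)(3) − (-10)(-3) = -6
C→D: (-10)(5) − (0.5)(3) = -51.5
D→A: (0.5)(3) − (6)(5) = -28.5
Σ = -128
Signed area = Σ/2 = -64 (negative ⇒ clockwise traversal).

-64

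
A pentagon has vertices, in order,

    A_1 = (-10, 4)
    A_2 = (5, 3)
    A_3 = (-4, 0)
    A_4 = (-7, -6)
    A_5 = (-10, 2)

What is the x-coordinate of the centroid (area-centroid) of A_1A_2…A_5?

-46/9

Apply the shoelace (surveyor's) formula. First the cross-terms c_i = x_i·y_{i+1} − x_{i+1}·y_i:
  -50, 12, 24, -74, -20  ⇒  2A = -108, A = -54.
Then Σ (x_i + x_{i+1})·c_i = 1656, so x̄ = 1656 / (6·(-54)) = -46/9.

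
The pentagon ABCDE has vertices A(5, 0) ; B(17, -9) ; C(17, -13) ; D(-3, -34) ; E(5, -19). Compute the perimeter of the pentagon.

|AB| = √((12)² + (-9)²) = √225 = 15
|BC| = √((0)² + (-4)²) = √16 = 4
|CD| = √((-20)² + (-21)²) = √841 = 29
|DE| = √((8)² + (15)²) = √289 = 17
|EA| = √((0)² + (19)²) = √361 = 19
Perimeter = 15 + 4 + 29 + 17 + 19 = 84.

84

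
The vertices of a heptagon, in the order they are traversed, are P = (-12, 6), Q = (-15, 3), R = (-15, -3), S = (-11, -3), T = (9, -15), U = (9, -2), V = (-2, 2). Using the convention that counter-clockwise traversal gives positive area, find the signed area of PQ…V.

Apply the shoelace formula: 2A = Σ (x_i·y_{i+1} − x_{i+1}·y_i), indices taken mod 7.
Σ = (54) + (90) + (12) + (192) + (117) + (14) + (12) = 491
Signed area = Σ/2 = 245.5 (positive ⇒ counter-clockwise traversal).

245.5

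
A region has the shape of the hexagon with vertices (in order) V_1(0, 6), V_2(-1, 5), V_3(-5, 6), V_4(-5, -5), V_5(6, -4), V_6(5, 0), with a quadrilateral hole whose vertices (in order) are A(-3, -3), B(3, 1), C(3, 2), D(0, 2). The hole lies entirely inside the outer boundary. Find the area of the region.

79.5

Outer boundary:
Apply Gauss's area formula: 2A = Σ (x_i·y_{i+1} − x_{i+1}·y_i), indices taken mod 6.
Σ = (6) + (19) + (55) + (50) + (20) + (30) = 180
Area = |Σ|/2 = 90.
Hole:
Apply Gauss's area formula: 2A = Σ (x_i·y_{i+1} − x_{i+1}·y_i), indices taken mod 4.
Σ = (6) + (3) + (6) + (6) = 21
Area = |Σ|/2 = 10.5.
Net area = 90 − 10.5 = 79.5.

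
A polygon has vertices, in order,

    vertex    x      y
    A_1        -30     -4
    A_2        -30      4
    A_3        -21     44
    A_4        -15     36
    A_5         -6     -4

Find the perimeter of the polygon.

|A_1A_2| = √((0)² + (8)²) = √64 = 8
|A_2A_3| = √((9)² + (40)²) = √1681 = 41
|A_3A_4| = √((6)² + (-8)²) = √100 = 10
|A_4A_5| = √((9)² + (-40)²) = √1681 = 41
|A_5A_1| = √((-24)² + (0)²) = √576 = 24
Perimeter = 8 + 41 + 10 + 41 + 24 = 124.

124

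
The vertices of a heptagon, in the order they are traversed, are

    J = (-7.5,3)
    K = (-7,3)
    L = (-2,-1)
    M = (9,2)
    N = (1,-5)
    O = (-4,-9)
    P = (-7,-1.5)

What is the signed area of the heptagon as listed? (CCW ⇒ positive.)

Apply the shoelace formula: 2A = Σ (x_i·y_{i+1} − x_{i+1}·y_i), indices taken mod 7.
J→K: (-7.5)(3) − (-7)(3) = -1.5
K→L: (-7)(-1) − (-2)(3) = 13
L→M: (-2)(2) − (9)(-1) = 5
M→N: (9)(-5) − (1)(2) = -47
N→O: (1)(-9) − (-4)(-5) = -29
O→P: (-4)(-1.5) − (-7)(-9) = -57
P→J: (-7)(3) − (-7.5)(-1.5) = -32.25
Σ = -148.75
Signed area = Σ/2 = -74.375 (negative ⇒ clockwise traversal).

-74.375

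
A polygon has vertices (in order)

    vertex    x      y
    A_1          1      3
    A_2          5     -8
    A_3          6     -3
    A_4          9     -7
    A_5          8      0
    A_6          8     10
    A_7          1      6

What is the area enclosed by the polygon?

83

Apply the surveyor's formula: 2A = Σ (x_i·y_{i+1} − x_{i+1}·y_i), indices taken mod 7.
A_1→A_2: (1)(-8) − (5)(3) = -23
A_2→A_3: (5)(-3) − (6)(-8) = 33
A_3→A_4: (6)(-7) − (9)(-3) = -15
A_4→A_5: (9)(0) − (8)(-7) = 56
A_5→A_6: (8)(10) − (8)(0) = 80
A_6→A_7: (8)(6) − (1)(10) = 38
A_7→A_1: (1)(3) − (1)(6) = -3
Σ = 166
Area = |Σ|/2 = 83.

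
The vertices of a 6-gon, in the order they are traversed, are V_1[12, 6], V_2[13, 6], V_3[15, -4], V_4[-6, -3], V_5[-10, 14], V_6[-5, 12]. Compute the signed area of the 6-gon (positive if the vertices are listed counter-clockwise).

Apply Gauss's area formula: 2A = Σ (x_i·y_{i+1} − x_{i+1}·y_i), indices taken mod 6.
Σ = (-6) + (-142) + (-69) + (-114) + (-50) + (-174) = -555
Signed area = Σ/2 = -277.5 (negative ⇒ clockwise traversal).

-277.5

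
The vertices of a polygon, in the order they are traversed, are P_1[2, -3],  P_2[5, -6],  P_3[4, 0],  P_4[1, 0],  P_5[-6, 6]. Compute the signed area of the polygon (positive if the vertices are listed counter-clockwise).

19.5

Apply the surveyor's formula: 2A = Σ (x_i·y_{i+1} − x_{i+1}·y_i), indices taken mod 5.
Σ = (3) + (24) + (0) + (6) + (6) = 39
Signed area = Σ/2 = 19.5 (positive ⇒ counter-clockwise traversal).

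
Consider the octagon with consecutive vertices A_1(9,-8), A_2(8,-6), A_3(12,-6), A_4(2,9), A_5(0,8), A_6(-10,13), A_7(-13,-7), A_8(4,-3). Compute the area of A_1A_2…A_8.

Apply the shoelace formula: 2A = Σ (x_i·y_{i+1} − x_{i+1}·y_i), indices taken mod 8.
Σ = (10) + (24) + (120) + (16) + (80) + (239) + (67) + (-5) = 551
Area = |Σ|/2 = 275.5.

275.5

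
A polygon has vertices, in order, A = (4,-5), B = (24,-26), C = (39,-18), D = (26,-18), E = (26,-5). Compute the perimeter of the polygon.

|AB| = √((20)² + (-21)²) = √841 = 29
|BC| = √((15)² + (8)²) = √289 = 17
|CD| = √((-13)² + (0)²) = √169 = 13
|DE| = √((0)² + (13)²) = √169 = 13
|EA| = √((-22)² + (0)²) = √484 = 22
Perimeter = 29 + 17 + 13 + 13 + 22 = 94.

94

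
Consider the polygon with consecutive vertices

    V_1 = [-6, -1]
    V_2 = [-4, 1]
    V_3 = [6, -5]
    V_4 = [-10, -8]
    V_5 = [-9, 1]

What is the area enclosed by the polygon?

Apply the shoelace formula: 2A = Σ (x_i·y_{i+1} − x_{i+1}·y_i), indices taken mod 5.
Cross-terms: -10, 14, -98, -82, 15  ⇒  Σ = -161
Area = |Σ|/2 = 80.5.

80.5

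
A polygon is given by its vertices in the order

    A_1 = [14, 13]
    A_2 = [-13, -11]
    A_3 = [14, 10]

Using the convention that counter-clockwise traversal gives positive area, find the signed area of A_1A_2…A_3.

40.5

Cross-terms: 15, 24, 42  ⇒  Σ = 81
Signed area = Σ/2 = 40.5 (positive ⇒ counter-clockwise traversal).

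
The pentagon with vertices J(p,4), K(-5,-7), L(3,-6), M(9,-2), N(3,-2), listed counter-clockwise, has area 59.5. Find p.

The doubled signed area Σ (x_i y_{i+1} − x_{i+1} y_i) is linear in p.
With p=0 it equals 119; the coefficient of p is -5 (from the two edges through J).
So -5·p + 119 = 2·59.5 = 119 ⇒ p = 0.

0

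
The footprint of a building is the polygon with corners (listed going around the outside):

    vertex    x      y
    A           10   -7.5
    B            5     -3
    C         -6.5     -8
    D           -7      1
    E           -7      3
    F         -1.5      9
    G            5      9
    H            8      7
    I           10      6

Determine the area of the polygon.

Apply the shoelace formula: 2A = Σ (x_i·y_{i+1} − x_{i+1}·y_i), indices taken mod 9.
Σ = (7.5) + (-59.5) + (-62.5) + (-14) + (-58.5) + (-58.5) + (-37) + (-22) + (-135) = -439.5
Area = |Σ|/2 = 219.75.

219.75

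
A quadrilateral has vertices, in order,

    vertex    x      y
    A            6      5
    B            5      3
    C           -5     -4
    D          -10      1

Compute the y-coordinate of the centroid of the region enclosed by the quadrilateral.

84/113

Apply Gauss's area formula. First the cross-terms c_i = x_i·y_{i+1} − x_{i+1}·y_i:
  -7, -5, -45, -56  ⇒  2A = -113, A = -56.5.
Then Σ (y_i + y_{i+1})·c_i = -252, so ȳ = -252 / (6·(-56.5)) = 84/113.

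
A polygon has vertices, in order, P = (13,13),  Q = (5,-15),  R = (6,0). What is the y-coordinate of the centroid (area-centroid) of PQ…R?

Apply the shoelace (surveyor's) formula. First the cross-terms c_i = x_i·y_{i+1} − x_{i+1}·y_i:
  -260, 90, 78  ⇒  2A = -92, A = -46.
Then Σ (y_i + y_{i+1})·c_i = 184, so ȳ = 184 / (6·(-46)) = -2/3.

-2/3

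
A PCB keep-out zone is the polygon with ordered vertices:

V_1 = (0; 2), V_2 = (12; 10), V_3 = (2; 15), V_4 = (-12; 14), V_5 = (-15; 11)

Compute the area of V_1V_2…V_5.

Σ = (-24) + (160) + (208) + (78) + (-30) = 392
Area = |Σ|/2 = 196.

196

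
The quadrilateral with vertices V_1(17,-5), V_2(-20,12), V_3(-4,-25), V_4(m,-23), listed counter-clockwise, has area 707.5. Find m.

14

The doubled signed area Σ (x_i y_{i+1} − x_{i+1} y_i) is linear in m.
With m=0 it equals 1135; the coefficient of m is 20 (from the two edges through V_4).
So 20·m + 1135 = 2·707.5 = 1415 ⇒ m = 14.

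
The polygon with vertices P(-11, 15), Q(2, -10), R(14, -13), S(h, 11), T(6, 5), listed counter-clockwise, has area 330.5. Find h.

Write out the shoelace sum; only the two edges meeting at S involve h:
2·Area = [(14·11 − h·(-13)) + (h·5 − 6·11)] + 339
       = 18·h + 427 = 661
⇒ h = 13.

13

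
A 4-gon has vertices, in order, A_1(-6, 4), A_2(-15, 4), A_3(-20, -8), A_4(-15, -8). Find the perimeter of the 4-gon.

|A_1A_2| = √((-9)² + (0)²) = √81 = 9
|A_2A_3| = √((-5)² + (-12)²) = √169 = 13
|A_3A_4| = √((5)² + (0)²) = √25 = 5
|A_4A_1| = √((9)² + (12)²) = √225 = 15
Perimeter = 9 + 13 + 5 + 15 = 42.

42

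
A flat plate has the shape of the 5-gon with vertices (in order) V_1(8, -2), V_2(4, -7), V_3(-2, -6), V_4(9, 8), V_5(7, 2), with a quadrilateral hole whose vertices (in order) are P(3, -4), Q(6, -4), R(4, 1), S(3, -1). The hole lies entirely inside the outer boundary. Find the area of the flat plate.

49

Outer boundary:
Apply the shoelace formula: 2A = Σ (x_i·y_{i+1} − x_{i+1}·y_i), indices taken mod 5.
Σ = (-48) + (-38) + (38) + (-38) + (-30) = -116
Area = |Σ|/2 = 58.
Hole:
Σ = (12) + (22) + (-7) + (-9) = 18
Area = |Σ|/2 = 9.
Net area = 58 − 9 = 49.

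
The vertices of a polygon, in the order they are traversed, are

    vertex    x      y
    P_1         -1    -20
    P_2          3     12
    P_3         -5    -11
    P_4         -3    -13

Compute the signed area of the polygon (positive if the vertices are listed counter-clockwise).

Apply the surveyor's formula: 2A = Σ (x_i·y_{i+1} − x_{i+1}·y_i), indices taken mod 4.
Σ = (48) + (27) + (32) + (47) = 154
Signed area = Σ/2 = 77 (positive ⇒ counter-clockwise traversal).

77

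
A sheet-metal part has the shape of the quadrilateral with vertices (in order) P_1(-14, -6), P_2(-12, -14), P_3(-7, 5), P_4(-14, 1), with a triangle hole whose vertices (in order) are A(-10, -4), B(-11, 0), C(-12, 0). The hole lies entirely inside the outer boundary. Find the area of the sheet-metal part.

61.5

Outer boundary:
Σ = (124) + (-158) + (63) + (98) = 127
Area = |Σ|/2 = 63.5.
Hole:
Apply the shoelace formula: 2A = Σ (x_i·y_{i+1} − x_{i+1}·y_i), indices taken mod 3.
Σ = (-44) + (0) + (48) = 4
Area = |Σ|/2 = 2.
Net area = 63.5 − 2 = 61.5.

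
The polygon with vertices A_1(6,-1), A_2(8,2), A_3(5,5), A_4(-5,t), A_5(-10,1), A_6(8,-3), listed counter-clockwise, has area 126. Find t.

Write out the shoelace sum; only the two edges meeting at A_4 involve t:
2·Area = [(5·t − (-5)·5) + ((-5)·1 − (-10)·t)] + 82
       = 15·t + 102 = 252
⇒ t = 10.

10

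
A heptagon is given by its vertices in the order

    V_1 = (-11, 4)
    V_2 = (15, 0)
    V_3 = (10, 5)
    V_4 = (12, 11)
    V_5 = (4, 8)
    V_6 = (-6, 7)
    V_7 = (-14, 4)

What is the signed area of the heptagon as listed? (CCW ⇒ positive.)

V_1→V_2: (-11)(0) − (15)(4) = -60
V_2→V_3: (15)(5) − (10)(0) = 75
V_3→V_4: (10)(11) − (12)(5) = 50
V_4→V_5: (12)(8) − (4)(11) = 52
V_5→V_6: (4)(7) − (-6)(8) = 76
V_6→V_7: (-6)(4) − (-14)(7) = 74
V_7→V_1: (-14)(4) − (-11)(4) = -12
Σ = 255
Signed area = Σ/2 = 127.5 (positive ⇒ counter-clockwise traversal).

127.5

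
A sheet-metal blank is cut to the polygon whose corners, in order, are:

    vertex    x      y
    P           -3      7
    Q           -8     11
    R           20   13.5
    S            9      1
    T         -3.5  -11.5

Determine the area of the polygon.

Apply the shoelace formula: 2A = Σ (x_i·y_{i+1} − x_{i+1}·y_i), indices taken mod 5.
Σ = (23) + (-328) + (-101.5) + (-100) + (-59) = -565.5
Area = |Σ|/2 = 282.75.

282.75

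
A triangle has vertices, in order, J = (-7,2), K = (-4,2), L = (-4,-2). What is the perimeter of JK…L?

|JK| = √((3)² + (0)²) = √9 = 3
|KL| = √((0)² + (-4)²) = √16 = 4
|LJ| = √((-3)² + (4)²) = √25 = 5
Perimeter = 3 + 4 + 5 = 12.

12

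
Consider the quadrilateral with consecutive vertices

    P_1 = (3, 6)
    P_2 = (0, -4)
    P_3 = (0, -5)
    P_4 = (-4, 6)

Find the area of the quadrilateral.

Σ = (-12) + (0) + (-20) + (-42) = -74
Area = |Σ|/2 = 37.

37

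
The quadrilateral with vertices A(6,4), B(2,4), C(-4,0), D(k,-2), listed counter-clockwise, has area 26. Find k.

Write out the shoelace sum; only the two edges meeting at D involve k:
2·Area = [((-4)·(-2) − k·0) + (k·4 − 6·(-2))] + 32
       = 4·k + 52 = 52
⇒ k = 0.

0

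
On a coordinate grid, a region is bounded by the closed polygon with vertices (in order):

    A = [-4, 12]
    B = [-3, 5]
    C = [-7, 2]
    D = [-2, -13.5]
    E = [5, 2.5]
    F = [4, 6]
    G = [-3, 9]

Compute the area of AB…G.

Σ = (16) + (29) + (98.5) + (62.5) + (20) + (54) + (0) = 280
Area = |Σ|/2 = 140.

140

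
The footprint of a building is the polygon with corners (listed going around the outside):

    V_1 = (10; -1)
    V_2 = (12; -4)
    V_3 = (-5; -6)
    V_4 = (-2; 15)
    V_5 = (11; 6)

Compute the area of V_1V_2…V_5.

Apply the shoelace formula: 2A = Σ (x_i·y_{i+1} − x_{i+1}·y_i), indices taken mod 5.
V_1→V_2: (10)(-4) − (12)(-1) = -28
V_2→V_3: (12)(-6) − (-5)(-4) = -92
V_3→V_4: (-5)(15) − (-2)(-6) = -87
V_4→V_5: (-2)(6) − (11)(15) = -177
V_5→V_1: (11)(-1) − (10)(6) = -71
Σ = -455
Area = |Σ|/2 = 227.5.

227.5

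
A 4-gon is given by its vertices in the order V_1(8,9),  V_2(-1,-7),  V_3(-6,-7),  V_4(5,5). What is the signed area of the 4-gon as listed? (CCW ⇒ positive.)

Apply the surveyor's formula: 2A = Σ (x_i·y_{i+1} − x_{i+1}·y_i), indices taken mod 4.
Cross-terms: -47, -35, 5, 5  ⇒  Σ = -72
Signed area = Σ/2 = -36 (negative ⇒ clockwise traversal).

-36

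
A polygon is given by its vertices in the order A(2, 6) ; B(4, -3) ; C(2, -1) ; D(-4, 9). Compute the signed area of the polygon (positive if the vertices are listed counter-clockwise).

Σ = (-30) + (2) + (14) + (-42) = -56
Signed area = Σ/2 = -28 (negative ⇒ clockwise traversal).

-28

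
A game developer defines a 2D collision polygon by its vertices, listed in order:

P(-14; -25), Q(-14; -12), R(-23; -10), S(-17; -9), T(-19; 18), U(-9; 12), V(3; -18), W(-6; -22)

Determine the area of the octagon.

Apply the shoelace formula: 2A = Σ (x_i·y_{i+1} − x_{i+1}·y_i), indices taken mod 8.
P→Q: (-14)(-12) − (-14)(-25) = -182
Q→R: (-14)(-10) − (-23)(-12) = -136
R→S: (-23)(-9) − (-17)(-10) = 37
S→T: (-17)(18) − (-19)(-9) = -477
T→U: (-19)(12) − (-9)(18) = -66
U→V: (-9)(-18) − (3)(12) = 126
V→W: (3)(-22) − (-6)(-18) = -174
W→P: (-6)(-25) − (-14)(-22) = -158
Σ = -1030
Area = |Σ|/2 = 515.

515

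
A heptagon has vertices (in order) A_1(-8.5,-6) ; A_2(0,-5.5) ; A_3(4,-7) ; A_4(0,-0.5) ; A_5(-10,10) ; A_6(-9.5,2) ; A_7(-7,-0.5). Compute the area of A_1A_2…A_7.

Apply the shoelace (surveyor's) formula: 2A = Σ (x_i·y_{i+1} − x_{i+1}·y_i), indices taken mod 7.
Σ = (46.75) + (22) + (-2) + (-5) + (75) + (18.75) + (37.75) = 193.25
Area = |Σ|/2 = 96.625.

96.625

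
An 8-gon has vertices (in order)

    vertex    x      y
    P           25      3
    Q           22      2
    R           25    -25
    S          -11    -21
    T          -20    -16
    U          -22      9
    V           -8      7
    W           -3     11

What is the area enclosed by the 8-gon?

Apply Gauss's area formula: 2A = Σ (x_i·y_{i+1} − x_{i+1}·y_i), indices taken mod 8.
Cross-terms: -16, -600, -800, -244, -532, -82, -67, -284  ⇒  Σ = -2625
Area = |Σ|/2 = 1312.5.

1312.5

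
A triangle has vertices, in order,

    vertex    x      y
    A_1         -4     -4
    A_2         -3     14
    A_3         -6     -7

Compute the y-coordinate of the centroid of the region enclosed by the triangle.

Apply the shoelace formula. First the cross-terms c_i = x_i·y_{i+1} − x_{i+1}·y_i:
  -68, 105, -4  ⇒  2A = 33, A = 16.5.
Then Σ (y_i + y_{i+1})·c_i = 99, so ȳ = 99 / (6·16.5) = 1.

1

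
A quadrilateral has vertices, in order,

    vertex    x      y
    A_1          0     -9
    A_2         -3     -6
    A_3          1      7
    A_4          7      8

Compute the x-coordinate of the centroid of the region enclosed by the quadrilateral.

Apply the shoelace (surveyor's) formula. First the cross-terms c_i = x_i·y_{i+1} − x_{i+1}·y_i:
  -27, -15, -41, -63  ⇒  2A = -146, A = -73.
Then Σ (x_i + x_{i+1})·c_i = -658, so x̄ = -658 / (6·(-73)) = 329/219.

329/219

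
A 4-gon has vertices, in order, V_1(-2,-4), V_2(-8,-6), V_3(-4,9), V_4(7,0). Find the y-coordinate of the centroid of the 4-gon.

181/207

Apply Gauss's area formula. First the cross-terms c_i = x_i·y_{i+1} − x_{i+1}·y_i:
  -20, -96, -63, -28  ⇒  2A = -207, A = -103.5.
Then Σ (y_i + y_{i+1})·c_i = -543, so ȳ = -543 / (6·(-103.5)) = 181/207.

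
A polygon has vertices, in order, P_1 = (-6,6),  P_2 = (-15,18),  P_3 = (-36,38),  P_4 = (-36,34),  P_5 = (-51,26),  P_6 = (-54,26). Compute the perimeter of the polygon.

|P_1P_2| = √((-9)² + (12)²) = √225 = 15
|P_2P_3| = √((-21)² + (20)²) = √841 = 29
|P_3P_4| = √((0)² + (-4)²) = √16 = 4
|P_4P_5| = √((-15)² + (-8)²) = √289 = 17
|P_5P_6| = √((-3)² + (0)²) = √9 = 3
|P_6P_1| = √((48)² + (-20)²) = √2704 = 52
Perimeter = 15 + 29 + 4 + 17 + 3 + 52 = 120.

120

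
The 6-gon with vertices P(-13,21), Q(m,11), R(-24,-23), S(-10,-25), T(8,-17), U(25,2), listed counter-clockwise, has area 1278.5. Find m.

-16

The doubled signed area Σ (x_i y_{i+1} − x_{i+1} y_i) is linear in m.
With m=0 it equals 1853; the coefficient of m is -44 (from the two edges through Q).
So -44·m + 1853 = 2·1278.5 = 2557 ⇒ m = -16.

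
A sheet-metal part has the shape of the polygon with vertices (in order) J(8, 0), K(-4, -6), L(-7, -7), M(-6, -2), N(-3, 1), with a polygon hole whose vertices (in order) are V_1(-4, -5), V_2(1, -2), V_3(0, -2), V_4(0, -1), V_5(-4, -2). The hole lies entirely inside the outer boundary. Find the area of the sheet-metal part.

45.5

Outer boundary:
J→K: (8)(-6) − (-4)(0) = -48
K→L: (-4)(-7) − (-7)(-6) = -14
L→M: (-7)(-2) − (-6)(-7) = -28
M→N: (-6)(1) − (-3)(-2) = -12
N→J: (-3)(0) − (8)(1) = -8
Σ = -110
Area = |Σ|/2 = 55.
Hole:
Cross-terms: 13, -2, 0, -4, 12  ⇒  Σ = 19
Area = |Σ|/2 = 9.5.
Net area = 55 − 9.5 = 45.5.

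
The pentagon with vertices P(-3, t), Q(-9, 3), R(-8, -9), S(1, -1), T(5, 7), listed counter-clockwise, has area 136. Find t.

9

The doubled signed area Σ (x_i y_{i+1} − x_{i+1} y_i) is linear in t.
With t=0 it equals 146; the coefficient of t is 14 (from the two edges through P).
So 14·t + 146 = 2·136 = 272 ⇒ t = 9.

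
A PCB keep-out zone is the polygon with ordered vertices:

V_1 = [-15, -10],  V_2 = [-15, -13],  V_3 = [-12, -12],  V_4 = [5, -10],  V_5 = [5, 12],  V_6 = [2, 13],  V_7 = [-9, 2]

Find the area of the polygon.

Cross-terms: 45, 24, 180, 110, 41, 121, 120  ⇒  Σ = 641
Area = |Σ|/2 = 320.5.

320.5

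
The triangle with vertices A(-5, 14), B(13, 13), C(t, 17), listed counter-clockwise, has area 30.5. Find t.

2

Write out the shoelace sum; only the two edges meeting at C involve t:
2·Area = [(13·17 − t·13) + (t·14 − (-5)·17)] + -247
       = 1·t + 59 = 61
⇒ t = 2.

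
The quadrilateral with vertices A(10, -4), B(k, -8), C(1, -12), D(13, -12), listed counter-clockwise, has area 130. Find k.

Write out the shoelace sum; only the two edges meeting at B involve k:
2·Area = [(10·(-8) − k·(-4)) + (k·(-12) − 1·(-8))] + 212
       = -8·k + 140 = 260
⇒ k = -15.

-15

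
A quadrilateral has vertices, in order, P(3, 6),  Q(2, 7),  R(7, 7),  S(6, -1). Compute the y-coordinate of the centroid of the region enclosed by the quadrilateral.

118/27

Apply the surveyor's formula. First the cross-terms c_i = x_i·y_{i+1} − x_{i+1}·y_i:
  9, -35, -49, 39  ⇒  2A = -36, A = -18.
Then Σ (y_i + y_{i+1})·c_i = -472, so ȳ = -472 / (6·(-18)) = 118/27.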